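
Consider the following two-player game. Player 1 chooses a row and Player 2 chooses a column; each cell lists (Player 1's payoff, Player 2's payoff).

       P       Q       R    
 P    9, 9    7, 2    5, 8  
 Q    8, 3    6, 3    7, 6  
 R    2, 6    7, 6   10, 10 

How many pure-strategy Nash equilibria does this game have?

Both P: Player 1 gets 9 (best alternative 8); Player 2 gets 9 (best alternative 8). Neither deviates — NE.
Both R: Player 1 gets 10 (best alternative 7); Player 2 gets 10 (best alternative 6). Neither deviates — NE.
Both Q is not a NE: Player 1 would switch to P (7 > 6).
No other cell survives both best-response checks, so there are 2 pure NE.

2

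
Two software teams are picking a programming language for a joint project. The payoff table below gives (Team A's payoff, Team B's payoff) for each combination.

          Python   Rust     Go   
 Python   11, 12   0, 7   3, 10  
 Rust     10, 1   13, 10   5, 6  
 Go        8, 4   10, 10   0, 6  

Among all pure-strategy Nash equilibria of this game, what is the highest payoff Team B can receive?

Both Python is a pure NE (Team A: 11 ≥ 10; Team B: 12 ≥ 10). Team B gets 12.
Both Rust is a pure NE (Team A: 13 ≥ 10; Team B: 10 ≥ 6). Team B gets 10.
Every other cell has a profitable deviation for at least one player. Highest of {12, 10} is 12.

12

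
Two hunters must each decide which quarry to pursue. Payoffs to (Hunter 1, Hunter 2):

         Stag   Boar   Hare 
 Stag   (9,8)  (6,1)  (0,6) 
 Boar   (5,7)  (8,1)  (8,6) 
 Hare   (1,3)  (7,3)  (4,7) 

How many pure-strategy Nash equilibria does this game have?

Both Stag: Hunter 1 gets 9 (best alternative 5); Hunter 2 gets 8 (best alternative 6). Neither deviates — NE.
Both Hare is not a NE: Hunter 1 would switch to Boar (8 > 4).
No other cell survives both best-response checks, so there is 1 pure NE.

1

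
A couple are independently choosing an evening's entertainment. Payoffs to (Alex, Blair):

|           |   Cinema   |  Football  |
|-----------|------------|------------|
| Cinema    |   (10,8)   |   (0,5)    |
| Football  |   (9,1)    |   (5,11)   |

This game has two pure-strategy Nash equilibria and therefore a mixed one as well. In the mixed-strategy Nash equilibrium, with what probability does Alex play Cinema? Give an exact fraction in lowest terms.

10/13

Alex's mix p on Cinema must make Blair indifferent between Cinema and Football.
Blair's payoff from Cinema: 8p + 1(1−p). From Football: 5p + 11(1−p).
Set equal: 3p = 10(1−p) → p = 10/13.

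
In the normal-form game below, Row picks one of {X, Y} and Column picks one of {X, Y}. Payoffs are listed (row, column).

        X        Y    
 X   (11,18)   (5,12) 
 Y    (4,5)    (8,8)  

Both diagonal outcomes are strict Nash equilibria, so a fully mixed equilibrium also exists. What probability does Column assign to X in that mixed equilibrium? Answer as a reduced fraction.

3/10

Column's mix q on X must make Row indifferent between X and Y.
Row's payoff from X: 11q + 5(1−q). From Y: 4q + 8(1−q).
Set equal: 7q = 3(1−q) → q = 3/10.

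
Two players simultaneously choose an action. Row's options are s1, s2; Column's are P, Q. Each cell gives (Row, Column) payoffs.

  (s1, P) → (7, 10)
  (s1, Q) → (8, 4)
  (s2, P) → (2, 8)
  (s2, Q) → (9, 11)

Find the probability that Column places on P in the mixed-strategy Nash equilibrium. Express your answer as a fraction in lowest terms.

Column's mix q on P must make Row indifferent between s1 and s2.
Row's payoff from s1: 7q + 8(1−q). From s2: 2q + 9(1−q).
Set equal: 5q = 1(1−q) → q = 1/6.

1/6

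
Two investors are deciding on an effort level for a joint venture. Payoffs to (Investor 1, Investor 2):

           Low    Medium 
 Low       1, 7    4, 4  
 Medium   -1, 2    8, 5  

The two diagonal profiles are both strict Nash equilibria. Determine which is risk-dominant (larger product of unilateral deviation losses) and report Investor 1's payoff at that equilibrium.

At both Low: Investor 1 loses 1 − (-1) = 2 by deviating; Investor 2 loses 7 − 4 = 3. Product = 2·3 = 6.
At both Medium: Investor 1 loses 8 − 4 = 4 by deviating; Investor 2 loses 5 − 2 = 3. Product = 4·3 = 12.
12 > 6, so both Medium is risk-dominant. Investor 1's payoff there is 8.

8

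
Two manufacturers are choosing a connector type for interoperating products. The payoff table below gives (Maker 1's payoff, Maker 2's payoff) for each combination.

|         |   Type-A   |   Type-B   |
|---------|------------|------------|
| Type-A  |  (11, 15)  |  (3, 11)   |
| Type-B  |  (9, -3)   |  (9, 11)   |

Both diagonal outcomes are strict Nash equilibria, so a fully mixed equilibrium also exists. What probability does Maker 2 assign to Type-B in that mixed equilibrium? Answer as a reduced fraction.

1/4

Maker 2's mix q on Type-A must make Maker 1 indifferent between Type-A and Type-B.
Maker 1's payoff from Type-A: 11q + 3(1−q). From Type-B: 9q + 9(1−q).
Set equal: 2q = 6(1−q) → q = 6/8 = 3/4.
Probability on Type-B is 1 − 3/4 = 1/4.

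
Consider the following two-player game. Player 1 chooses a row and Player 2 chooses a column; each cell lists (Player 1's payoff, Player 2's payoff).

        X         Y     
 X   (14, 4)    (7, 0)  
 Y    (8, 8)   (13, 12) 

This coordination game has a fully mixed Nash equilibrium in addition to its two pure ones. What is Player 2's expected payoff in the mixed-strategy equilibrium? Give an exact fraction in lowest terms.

Player 1 mixes with probability p on X, chosen so Player 2 is indifferent: 4p + 8(1−p) = 0p + 12(1−p) gives p = 1/2.
Player 2's expected payoff is 4·1/2 + 8·1/2 = 6.

6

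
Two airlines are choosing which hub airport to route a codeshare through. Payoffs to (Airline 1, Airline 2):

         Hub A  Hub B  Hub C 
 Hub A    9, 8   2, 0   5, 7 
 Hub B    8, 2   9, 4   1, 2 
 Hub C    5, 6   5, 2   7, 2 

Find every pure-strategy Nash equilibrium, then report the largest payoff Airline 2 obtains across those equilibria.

8

Both Hub A is a pure NE (Airline 1: 9 ≥ 8; Airline 2: 8 ≥ 7). Airline 2 gets 8.
Both Hub B is a pure NE (Airline 1: 9 ≥ 5; Airline 2: 4 ≥ 2). Airline 2 gets 4.
Every other cell has a profitable deviation for at least one player. Highest of {8, 4} is 8.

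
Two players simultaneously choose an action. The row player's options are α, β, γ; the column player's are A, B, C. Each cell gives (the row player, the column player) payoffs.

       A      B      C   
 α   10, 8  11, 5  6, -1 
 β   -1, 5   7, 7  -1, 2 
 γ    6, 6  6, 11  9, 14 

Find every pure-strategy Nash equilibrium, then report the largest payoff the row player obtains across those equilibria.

10

(α, A) is a pure NE (the row player: 10 ≥ 6; the column player: 8 ≥ 5). The row player gets 10.
(γ, C) is a pure NE (the row player: 9 ≥ 6; the column player: 14 ≥ 11). The row player gets 9.
Every other cell has a profitable deviation for at least one player. Highest of {10, 9} is 10.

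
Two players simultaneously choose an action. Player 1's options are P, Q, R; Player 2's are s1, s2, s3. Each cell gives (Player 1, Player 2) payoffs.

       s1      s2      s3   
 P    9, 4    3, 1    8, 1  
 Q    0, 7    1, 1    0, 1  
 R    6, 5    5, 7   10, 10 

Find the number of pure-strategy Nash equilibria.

2

(P, s1): Player 1 gets 9 (best alternative 6); Player 2 gets 4 (best alternative 1). Neither deviates — NE.
(R, s3): Player 1 gets 10 (best alternative 8); Player 2 gets 10 (best alternative 7). Neither deviates — NE.
(Q, s2) is not a NE: Player 1 would switch to R (5 > 1).
No other cell survives both best-response checks, so there are 2 pure NE.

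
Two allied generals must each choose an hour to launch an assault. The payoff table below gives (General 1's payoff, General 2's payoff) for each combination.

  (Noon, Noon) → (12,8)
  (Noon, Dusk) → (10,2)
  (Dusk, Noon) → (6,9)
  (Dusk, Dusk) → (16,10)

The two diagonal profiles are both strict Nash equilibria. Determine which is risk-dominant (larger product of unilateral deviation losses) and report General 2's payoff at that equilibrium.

8

At both Noon: General 1 loses 12 − 6 = 6 by deviating; General 2 loses 8 − 2 = 6. Product = 6·6 = 36.
At both Dusk: General 1 loses 16 − 10 = 6 by deviating; General 2 loses 10 − 9 = 1. Product = 6·1 = 6.
36 > 6, so both Noon is risk-dominant. General 2's payoff there is 8.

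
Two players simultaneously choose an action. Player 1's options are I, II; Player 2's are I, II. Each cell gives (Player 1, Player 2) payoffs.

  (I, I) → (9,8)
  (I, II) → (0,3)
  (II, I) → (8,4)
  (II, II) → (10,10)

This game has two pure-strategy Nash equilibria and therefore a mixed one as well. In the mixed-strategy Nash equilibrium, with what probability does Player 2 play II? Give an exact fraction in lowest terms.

1/11

Player 2's mix q on I must make Player 1 indifferent between I and II.
Player 1's payoff from I: 9q + 0(1−q). From II: 8q + 10(1−q).
Set equal: 1q = 10(1−q) → q = 10/11.
Probability on II is 1 − 10/11 = 1/11.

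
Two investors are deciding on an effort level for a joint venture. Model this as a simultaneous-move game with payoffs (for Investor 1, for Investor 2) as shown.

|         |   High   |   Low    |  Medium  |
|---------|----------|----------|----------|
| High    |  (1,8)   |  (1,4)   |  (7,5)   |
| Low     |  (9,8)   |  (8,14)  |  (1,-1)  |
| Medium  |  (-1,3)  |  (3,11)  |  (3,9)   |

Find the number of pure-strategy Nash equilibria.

Both Low: Investor 1 gets 8 (best alternative 3); Investor 2 gets 14 (best alternative 8). Neither deviates — NE.
Both Medium is not a NE: Investor 1 would switch to High (7 > 3).
No other cell survives both best-response checks, so there is 1 pure NE.

1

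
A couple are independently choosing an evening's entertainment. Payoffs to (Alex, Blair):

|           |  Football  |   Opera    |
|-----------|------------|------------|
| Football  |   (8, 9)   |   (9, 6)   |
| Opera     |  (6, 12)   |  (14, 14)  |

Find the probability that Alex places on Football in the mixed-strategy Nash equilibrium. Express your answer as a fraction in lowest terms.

Alex's mix p on Football must make Blair indifferent between Football and Opera.
Blair's payoff from Football: 9p + 12(1−p). From Opera: 6p + 14(1−p).
Set equal: 3p = 2(1−p) → p = 2/5.

2/5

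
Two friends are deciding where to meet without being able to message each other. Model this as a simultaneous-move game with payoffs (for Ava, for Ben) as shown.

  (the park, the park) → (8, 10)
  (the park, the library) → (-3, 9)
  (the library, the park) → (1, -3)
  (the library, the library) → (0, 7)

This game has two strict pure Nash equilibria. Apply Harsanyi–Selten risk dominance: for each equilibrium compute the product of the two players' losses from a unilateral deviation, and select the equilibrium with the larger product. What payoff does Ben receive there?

7

At both the park: Ava loses 8 − 1 = 7 by deviating; Ben loses 10 − 9 = 1. Product = 7·1 = 7.
At both the library: Ava loses 0 − (-3) = 3 by deviating; Ben loses 7 − (-3) = 10. Product = 3·10 = 30.
30 > 7, so both the library is risk-dominant. Ben's payoff there is 7.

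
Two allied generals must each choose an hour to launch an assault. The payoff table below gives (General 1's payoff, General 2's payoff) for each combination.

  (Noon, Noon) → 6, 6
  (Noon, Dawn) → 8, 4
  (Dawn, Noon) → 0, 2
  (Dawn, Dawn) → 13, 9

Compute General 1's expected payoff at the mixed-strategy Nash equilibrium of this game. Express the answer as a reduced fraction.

78/11

General 2 mixes with probability q on Noon, chosen so General 1 is indifferent: 6q + 8(1−q) = 0q + 13(1−q) gives q = 5/11.
General 1's expected payoff (from either row, since indifferent) is 6·5/11 + 8·6/11 = 78/11.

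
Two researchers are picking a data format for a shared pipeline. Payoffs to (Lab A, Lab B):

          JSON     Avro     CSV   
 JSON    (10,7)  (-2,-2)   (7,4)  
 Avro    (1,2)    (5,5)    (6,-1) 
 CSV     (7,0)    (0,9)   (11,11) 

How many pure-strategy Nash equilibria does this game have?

3

Both JSON: Lab A gets 10 (best alternative 7); Lab B gets 7 (best alternative 4). Neither deviates — NE.
Both Avro: Lab A gets 5 (best alternative 0); Lab B gets 5 (best alternative 2). Neither deviates — NE.
Both CSV: Lab A gets 11 (best alternative 7); Lab B gets 11 (best alternative 9). Neither deviates — NE.
(CSV, Avro) is not a NE: Lab A would switch to Avro (5 > 0).
No other cell survives both best-response checks, so there are 3 pure NE.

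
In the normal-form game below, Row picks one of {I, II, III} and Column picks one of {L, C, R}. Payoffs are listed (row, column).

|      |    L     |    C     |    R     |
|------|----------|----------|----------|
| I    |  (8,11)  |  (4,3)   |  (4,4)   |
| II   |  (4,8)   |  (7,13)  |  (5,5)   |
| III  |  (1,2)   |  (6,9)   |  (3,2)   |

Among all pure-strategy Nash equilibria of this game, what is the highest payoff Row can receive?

(I, L) is a pure NE (Row: 8 ≥ 4; Column: 11 ≥ 4). Row gets 8.
(II, C) is a pure NE (Row: 7 ≥ 6; Column: 13 ≥ 8). Row gets 7.
Every other cell has a profitable deviation for at least one player. Highest of {8, 7} is 8.

8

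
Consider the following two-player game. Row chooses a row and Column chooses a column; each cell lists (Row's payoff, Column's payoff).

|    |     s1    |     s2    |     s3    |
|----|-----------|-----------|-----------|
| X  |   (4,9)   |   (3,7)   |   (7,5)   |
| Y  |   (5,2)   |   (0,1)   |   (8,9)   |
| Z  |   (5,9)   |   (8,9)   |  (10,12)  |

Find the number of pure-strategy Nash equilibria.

(Z, s3): Row gets 10 (best alternative 8); Column gets 12 (best alternative 9). Neither deviates — NE.
(X, s1) is not a NE: Row would switch to Y (5 > 4).
No other cell survives both best-response checks, so there is 1 pure NE.

1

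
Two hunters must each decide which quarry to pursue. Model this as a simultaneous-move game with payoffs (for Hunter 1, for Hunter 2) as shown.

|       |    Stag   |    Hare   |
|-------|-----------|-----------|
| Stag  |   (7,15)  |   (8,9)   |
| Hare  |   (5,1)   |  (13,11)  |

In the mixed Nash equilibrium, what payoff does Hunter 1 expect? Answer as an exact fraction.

51/7

Hunter 2 mixes with probability q on Stag, chosen so Hunter 1 is indifferent: 7q + 8(1−q) = 5q + 13(1−q) gives q = 5/7.
Hunter 1's expected payoff (from either row, since indifferent) is 7·5/7 + 8·2/7 = 51/7.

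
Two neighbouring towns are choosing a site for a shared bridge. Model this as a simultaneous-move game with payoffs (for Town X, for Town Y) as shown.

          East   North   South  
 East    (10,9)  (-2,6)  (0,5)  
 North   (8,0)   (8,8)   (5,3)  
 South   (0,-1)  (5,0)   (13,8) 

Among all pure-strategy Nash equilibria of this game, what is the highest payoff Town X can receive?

Both East is a pure NE (Town X: 10 ≥ 8; Town Y: 9 ≥ 6). Town X gets 10.
Both North is a pure NE (Town X: 8 ≥ 5; Town Y: 8 ≥ 3). Town X gets 8.
Both South is a pure NE (Town X: 13 ≥ 5; Town Y: 8 ≥ 0). Town X gets 13.
Every other cell has a profitable deviation for at least one player. Highest of {10, 8, 13} is 13.

13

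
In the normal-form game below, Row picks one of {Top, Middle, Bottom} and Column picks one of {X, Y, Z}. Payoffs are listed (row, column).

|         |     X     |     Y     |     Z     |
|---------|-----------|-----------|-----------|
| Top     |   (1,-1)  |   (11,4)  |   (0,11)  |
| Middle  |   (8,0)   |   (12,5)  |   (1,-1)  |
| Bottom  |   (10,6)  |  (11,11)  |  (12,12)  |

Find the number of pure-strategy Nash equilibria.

2

(Middle, Y): Row gets 12 (best alternative 11); Column gets 5 (best alternative 0). Neither deviates — NE.
(Bottom, Z): Row gets 12 (best alternative 1); Column gets 12 (best alternative 11). Neither deviates — NE.
(Top, X) is not a NE: Row would switch to Bottom (10 > 1).
No other cell survives both best-response checks, so there are 2 pure NE.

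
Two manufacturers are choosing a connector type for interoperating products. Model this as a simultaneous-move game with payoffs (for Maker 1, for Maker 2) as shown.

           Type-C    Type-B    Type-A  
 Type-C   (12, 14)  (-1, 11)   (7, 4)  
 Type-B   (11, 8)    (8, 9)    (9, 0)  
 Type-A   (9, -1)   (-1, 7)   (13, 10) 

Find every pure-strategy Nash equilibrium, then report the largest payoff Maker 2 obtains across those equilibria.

Both Type-C is a pure NE (Maker 1: 12 ≥ 11; Maker 2: 14 ≥ 11). Maker 2 gets 14.
Both Type-B is a pure NE (Maker 1: 8 ≥ -1; Maker 2: 9 ≥ 8). Maker 2 gets 9.
Both Type-A is a pure NE (Maker 1: 13 ≥ 9; Maker 2: 10 ≥ 7). Maker 2 gets 10.
Every other cell has a profitable deviation for at least one player. Highest of {14, 9, 10} is 14.

14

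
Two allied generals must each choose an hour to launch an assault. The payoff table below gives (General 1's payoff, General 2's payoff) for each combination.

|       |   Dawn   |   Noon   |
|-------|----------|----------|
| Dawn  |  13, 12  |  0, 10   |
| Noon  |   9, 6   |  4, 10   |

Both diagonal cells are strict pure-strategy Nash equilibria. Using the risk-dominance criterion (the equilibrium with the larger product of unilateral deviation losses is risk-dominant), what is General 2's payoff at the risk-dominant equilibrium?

At both Dawn: General 1 loses 13 − 9 = 4 by deviating; General 2 loses 12 − 10 = 2. Product = 4·2 = 8.
At both Noon: General 1 loses 4 − 0 = 4 by deviating; General 2 loses 10 − 6 = 4. Product = 4·4 = 16.
16 > 8, so both Noon is risk-dominant. General 2's payoff there is 10.

10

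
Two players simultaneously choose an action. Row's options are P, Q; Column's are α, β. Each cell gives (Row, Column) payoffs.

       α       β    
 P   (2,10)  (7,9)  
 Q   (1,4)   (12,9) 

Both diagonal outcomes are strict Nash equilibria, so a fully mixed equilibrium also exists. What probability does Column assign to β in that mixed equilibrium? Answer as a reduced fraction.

1/6

Column's mix q on α must make Row indifferent between P and Q.
Row's payoff from P: 2q + 7(1−q). From Q: 1q + 12(1−q).
Set equal: 1q = 5(1−q) → q = 5/6.
Probability on β is 1 − 5/6 = 1/6.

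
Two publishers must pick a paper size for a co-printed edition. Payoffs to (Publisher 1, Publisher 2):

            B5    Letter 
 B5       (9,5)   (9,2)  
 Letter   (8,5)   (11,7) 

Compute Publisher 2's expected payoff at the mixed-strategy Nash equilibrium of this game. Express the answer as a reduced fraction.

Publisher 1 mixes with probability p on B5, chosen so Publisher 2 is indifferent: 5p + 5(1−p) = 2p + 7(1−p) gives p = 2/5.
Publisher 2's expected payoff is 5·2/5 + 5·3/5 = 5.

5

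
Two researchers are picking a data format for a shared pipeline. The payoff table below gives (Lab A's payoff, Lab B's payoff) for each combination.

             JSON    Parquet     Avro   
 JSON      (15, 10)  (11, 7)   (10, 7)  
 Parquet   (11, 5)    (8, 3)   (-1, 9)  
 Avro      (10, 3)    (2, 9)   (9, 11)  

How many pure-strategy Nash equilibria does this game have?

1

Both JSON: Lab A gets 15 (best alternative 11); Lab B gets 10 (best alternative 7). Neither deviates — NE.
Both Avro is not a NE: Lab A would switch to JSON (10 > 9).
No other cell survives both best-response checks, so there is 1 pure NE.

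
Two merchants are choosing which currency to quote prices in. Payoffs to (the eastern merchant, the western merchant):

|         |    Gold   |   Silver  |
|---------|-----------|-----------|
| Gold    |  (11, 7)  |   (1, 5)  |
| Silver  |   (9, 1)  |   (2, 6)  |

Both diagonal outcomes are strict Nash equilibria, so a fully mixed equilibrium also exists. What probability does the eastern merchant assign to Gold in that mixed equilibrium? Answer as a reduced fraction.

5/7

The eastern merchant's mix p on Gold must make the western merchant indifferent between Gold and Silver.
The western merchant's payoff from Gold: 7p + 1(1−p). From Silver: 5p + 6(1−p).
Set equal: 2p = 5(1−p) → p = 5/7.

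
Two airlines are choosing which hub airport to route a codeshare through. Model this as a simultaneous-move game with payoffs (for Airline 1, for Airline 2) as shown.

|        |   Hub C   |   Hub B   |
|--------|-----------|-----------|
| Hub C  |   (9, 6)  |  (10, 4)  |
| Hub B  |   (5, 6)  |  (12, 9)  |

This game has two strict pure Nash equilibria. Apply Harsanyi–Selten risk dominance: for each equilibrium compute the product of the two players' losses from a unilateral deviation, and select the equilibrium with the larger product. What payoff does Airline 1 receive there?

9

At both Hub C: Airline 1 loses 9 − 5 = 4 by deviating; Airline 2 loses 6 − 4 = 2. Product = 4·2 = 8.
At both Hub B: Airline 1 loses 12 − 10 = 2 by deviating; Airline 2 loses 9 − 6 = 3. Product = 2·3 = 6.
8 > 6, so both Hub C is risk-dominant. Airline 1's payoff there is 9.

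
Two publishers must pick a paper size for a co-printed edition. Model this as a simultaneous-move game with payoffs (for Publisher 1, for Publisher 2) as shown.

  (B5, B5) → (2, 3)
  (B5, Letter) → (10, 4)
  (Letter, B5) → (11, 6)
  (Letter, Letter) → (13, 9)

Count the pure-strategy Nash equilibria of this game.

Both Letter: Publisher 1 gets 13 (best alternative 10); Publisher 2 gets 9 (best alternative 6). Neither deviates — NE.
Both B5 is not a NE: Publisher 1 would switch to Letter (11 > 2).
No other cell survives both best-response checks, so there is 1 pure NE.

1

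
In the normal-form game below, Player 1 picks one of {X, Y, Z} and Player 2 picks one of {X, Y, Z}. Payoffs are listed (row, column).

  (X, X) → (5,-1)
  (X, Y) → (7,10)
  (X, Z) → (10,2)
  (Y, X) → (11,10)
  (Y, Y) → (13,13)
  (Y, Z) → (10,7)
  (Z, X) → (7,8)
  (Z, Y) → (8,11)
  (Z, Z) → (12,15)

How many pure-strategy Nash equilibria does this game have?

2

Both Y: Player 1 gets 13 (best alternative 8); Player 2 gets 13 (best alternative 10). Neither deviates — NE.
Both Z: Player 1 gets 12 (best alternative 10); Player 2 gets 15 (best alternative 11). Neither deviates — NE.
Both X is not a NE: Player 1 would switch to Y (11 > 5).
No other cell survives both best-response checks, so there are 2 pure NE.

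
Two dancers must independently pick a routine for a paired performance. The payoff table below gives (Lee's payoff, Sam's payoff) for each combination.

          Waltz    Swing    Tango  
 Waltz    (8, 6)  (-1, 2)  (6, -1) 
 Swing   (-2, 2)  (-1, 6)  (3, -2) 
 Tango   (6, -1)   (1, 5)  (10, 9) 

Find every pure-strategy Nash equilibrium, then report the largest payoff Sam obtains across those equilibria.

Both Waltz is a pure NE (Lee: 8 ≥ 6; Sam: 6 ≥ 2). Sam gets 6.
Both Tango is a pure NE (Lee: 10 ≥ 6; Sam: 9 ≥ 5). Sam gets 9.
Every other cell has a profitable deviation for at least one player. Highest of {6, 9} is 9.

9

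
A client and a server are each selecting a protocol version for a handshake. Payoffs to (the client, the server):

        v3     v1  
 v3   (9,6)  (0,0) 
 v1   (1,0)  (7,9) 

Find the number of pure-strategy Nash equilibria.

Both v3: the client gets 9 (best alternative 1); the server gets 6 (best alternative 0). Neither deviates — NE.
Both v1: the client gets 7 (best alternative 0); the server gets 9 (best alternative 0). Neither deviates — NE.
(v3, v1) is not a NE: the client would switch to v1 (7 > 0).
No other cell survives both best-response checks, so there are 2 pure NE.

2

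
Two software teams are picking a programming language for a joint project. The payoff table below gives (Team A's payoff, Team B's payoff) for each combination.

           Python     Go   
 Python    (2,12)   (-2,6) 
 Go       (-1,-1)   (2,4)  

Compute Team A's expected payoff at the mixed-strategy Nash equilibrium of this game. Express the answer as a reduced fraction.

2/7

Team B mixes with probability q on Python, chosen so Team A is indifferent: 2q + (-2)(1−q) = (-1)q + 2(1−q) gives q = 4/7.
Team A's expected payoff (from either row, since indifferent) is 2·4/7 + (-2)·3/7 = 2/7.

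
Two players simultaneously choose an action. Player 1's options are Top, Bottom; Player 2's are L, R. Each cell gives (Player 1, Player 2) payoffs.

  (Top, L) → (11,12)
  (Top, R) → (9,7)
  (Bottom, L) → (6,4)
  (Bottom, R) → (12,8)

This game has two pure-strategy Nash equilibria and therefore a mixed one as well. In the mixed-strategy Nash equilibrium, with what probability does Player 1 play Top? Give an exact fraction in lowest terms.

4/9

Player 1's mix p on Top must make Player 2 indifferent between L and R.
Player 2's payoff from L: 12p + 4(1−p). From R: 7p + 8(1−p).
Set equal: 5p = 4(1−p) → p = 4/9.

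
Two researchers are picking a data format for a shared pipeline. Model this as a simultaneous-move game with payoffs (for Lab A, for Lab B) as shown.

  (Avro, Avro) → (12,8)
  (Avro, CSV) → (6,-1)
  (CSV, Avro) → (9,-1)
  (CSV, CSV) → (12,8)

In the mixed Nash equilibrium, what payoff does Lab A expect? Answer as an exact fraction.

Lab B mixes with probability q on Avro, chosen so Lab A is indifferent: 12q + 6(1−q) = 9q + 12(1−q) gives q = 2/3.
Lab A's expected payoff (from either row, since indifferent) is 12·2/3 + 6·1/3 = 10.

10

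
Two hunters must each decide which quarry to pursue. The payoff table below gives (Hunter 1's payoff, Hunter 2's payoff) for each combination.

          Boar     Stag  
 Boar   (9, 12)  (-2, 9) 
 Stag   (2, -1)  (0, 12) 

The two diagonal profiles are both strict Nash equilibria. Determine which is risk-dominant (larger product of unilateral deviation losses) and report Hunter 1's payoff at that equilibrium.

0

At both Boar: Hunter 1 loses 9 − 2 = 7 by deviating; Hunter 2 loses 12 − 9 = 3. Product = 7·3 = 21.
At both Stag: Hunter 1 loses 0 − (-2) = 2 by deviating; Hunter 2 loses 12 − (-1) = 13. Product = 2·13 = 26.
26 > 21, so both Stag is risk-dominant. Hunter 1's payoff there is 0.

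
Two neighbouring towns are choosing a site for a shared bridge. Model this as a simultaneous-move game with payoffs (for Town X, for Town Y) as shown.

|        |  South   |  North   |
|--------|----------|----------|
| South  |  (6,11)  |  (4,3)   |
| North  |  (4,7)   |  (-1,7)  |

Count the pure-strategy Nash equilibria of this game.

1

Both South: Town X gets 6 (best alternative 4); Town Y gets 11 (best alternative 3). Neither deviates — NE.
Both North is not a NE: Town X would switch to South (4 > -1).
No other cell survives both best-response checks, so there is 1 pure NE.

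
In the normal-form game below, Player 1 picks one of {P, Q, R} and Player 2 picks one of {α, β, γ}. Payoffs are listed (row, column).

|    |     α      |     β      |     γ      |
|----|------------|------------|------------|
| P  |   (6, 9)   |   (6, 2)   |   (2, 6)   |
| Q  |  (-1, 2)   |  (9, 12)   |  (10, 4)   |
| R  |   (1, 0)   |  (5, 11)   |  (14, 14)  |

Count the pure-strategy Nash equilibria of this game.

(P, α): Player 1 gets 6 (best alternative 1); Player 2 gets 9 (best alternative 6). Neither deviates — NE.
(Q, β): Player 1 gets 9 (best alternative 6); Player 2 gets 12 (best alternative 4). Neither deviates — NE.
(R, γ): Player 1 gets 14 (best alternative 10); Player 2 gets 14 (best alternative 11). Neither deviates — NE.
(Q, γ) is not a NE: Player 1 would switch to R (14 > 10).
No other cell survives both best-response checks, so there are 3 pure NE.

3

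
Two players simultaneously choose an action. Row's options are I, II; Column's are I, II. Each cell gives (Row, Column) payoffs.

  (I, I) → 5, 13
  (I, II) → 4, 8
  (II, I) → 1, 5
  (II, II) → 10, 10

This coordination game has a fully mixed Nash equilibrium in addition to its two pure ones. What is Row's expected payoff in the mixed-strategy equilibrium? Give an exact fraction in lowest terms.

Column mixes with probability q on I, chosen so Row is indifferent: 5q + 4(1−q) = 1q + 10(1−q) gives q = 3/5.
Row's expected payoff (from either row, since indifferent) is 5·3/5 + 4·2/5 = 23/5.

23/5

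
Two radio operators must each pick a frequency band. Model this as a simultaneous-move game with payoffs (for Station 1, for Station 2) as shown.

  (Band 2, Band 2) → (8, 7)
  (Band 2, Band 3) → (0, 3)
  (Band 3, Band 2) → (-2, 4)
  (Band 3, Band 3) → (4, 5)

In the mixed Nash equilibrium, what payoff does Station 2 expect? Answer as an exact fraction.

23/5

Station 1 mixes with probability p on Band 2, chosen so Station 2 is indifferent: 7p + 4(1−p) = 3p + 5(1−p) gives p = 1/5.
Station 2's expected payoff is 7·1/5 + 4·4/5 = 23/5.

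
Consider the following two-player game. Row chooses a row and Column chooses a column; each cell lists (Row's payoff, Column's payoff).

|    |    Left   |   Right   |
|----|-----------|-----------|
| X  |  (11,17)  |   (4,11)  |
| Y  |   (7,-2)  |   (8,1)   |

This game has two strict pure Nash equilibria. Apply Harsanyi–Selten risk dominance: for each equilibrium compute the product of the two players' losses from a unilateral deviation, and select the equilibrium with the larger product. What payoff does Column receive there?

At (X, Left): Row loses 11 − 7 = 4 by deviating; Column loses 17 − 11 = 6. Product = 4·6 = 24.
At (Y, Right): Row loses 8 − 4 = 4 by deviating; Column loses 1 − (-2) = 3. Product = 4·3 = 12.
24 > 12, so (X, Left) is risk-dominant. Column's payoff there is 17.

17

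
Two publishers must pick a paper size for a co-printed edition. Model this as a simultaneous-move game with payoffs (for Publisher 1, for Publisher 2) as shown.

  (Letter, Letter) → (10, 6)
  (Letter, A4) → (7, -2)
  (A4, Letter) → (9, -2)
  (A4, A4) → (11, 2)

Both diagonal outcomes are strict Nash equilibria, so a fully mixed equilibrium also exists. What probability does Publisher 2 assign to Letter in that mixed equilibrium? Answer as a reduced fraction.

Publisher 2's mix q on Letter must make Publisher 1 indifferent between Letter and A4.
Publisher 1's payoff from Letter: 10q + 7(1−q). From A4: 9q + 11(1−q).
Set equal: 1q = 4(1−q) → q = 4/5.

4/5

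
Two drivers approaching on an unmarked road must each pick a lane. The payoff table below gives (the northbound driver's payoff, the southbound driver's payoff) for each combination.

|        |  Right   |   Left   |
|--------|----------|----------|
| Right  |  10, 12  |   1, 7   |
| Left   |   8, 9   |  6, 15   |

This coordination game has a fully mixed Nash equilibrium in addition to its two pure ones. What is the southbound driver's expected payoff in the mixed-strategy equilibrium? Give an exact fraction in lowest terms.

The northbound driver mixes with probability p on Right, chosen so the southbound driver is indifferent: 12p + 9(1−p) = 7p + 15(1−p) gives p = 6/11.
The southbound driver's expected payoff is 12·6/11 + 9·5/11 = 117/11.

117/11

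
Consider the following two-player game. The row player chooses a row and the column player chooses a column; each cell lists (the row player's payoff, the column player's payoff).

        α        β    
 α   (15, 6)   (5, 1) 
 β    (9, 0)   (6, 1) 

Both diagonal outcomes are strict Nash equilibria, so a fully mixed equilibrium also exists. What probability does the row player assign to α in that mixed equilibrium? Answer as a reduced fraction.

The row player's mix p on α must make the column player indifferent between α and β.
The column player's payoff from α: 6p + 0(1−p). From β: 1p + 1(1−p).
Set equal: 5p = 1(1−p) → p = 1/6.

1/6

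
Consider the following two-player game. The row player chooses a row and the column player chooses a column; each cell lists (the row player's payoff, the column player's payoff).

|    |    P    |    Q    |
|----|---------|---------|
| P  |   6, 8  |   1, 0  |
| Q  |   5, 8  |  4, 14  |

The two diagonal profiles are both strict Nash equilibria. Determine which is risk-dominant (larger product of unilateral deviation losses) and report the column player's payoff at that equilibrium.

At both P: the row player loses 6 − 5 = 1 by deviating; the column player loses 8 − 0 = 8. Product = 1·8 = 8.
At both Q: the row player loses 4 − 1 = 3 by deviating; the column player loses 14 − 8 = 6. Product = 3·6 = 18.
18 > 8, so both Q is risk-dominant. The column player's payoff there is 14.

14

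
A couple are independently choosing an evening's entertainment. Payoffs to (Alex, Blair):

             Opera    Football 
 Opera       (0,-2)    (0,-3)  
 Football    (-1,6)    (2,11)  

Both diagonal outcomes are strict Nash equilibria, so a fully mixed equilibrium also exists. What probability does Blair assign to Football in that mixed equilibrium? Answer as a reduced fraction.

Blair's mix q on Opera must make Alex indifferent between Opera and Football.
Alex's payoff from Opera: 0q + 0(1−q). From Football: (-1)q + 2(1−q).
Set equal: 1q = 2(1−q) → q = 2/3.
Probability on Football is 1 − 2/3 = 1/3.

1/3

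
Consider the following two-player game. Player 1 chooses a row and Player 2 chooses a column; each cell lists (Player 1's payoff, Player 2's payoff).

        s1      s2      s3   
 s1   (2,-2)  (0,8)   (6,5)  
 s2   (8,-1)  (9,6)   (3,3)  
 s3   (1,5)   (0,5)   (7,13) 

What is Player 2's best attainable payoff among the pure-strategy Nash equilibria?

13

Both s2 is a pure NE (Player 1: 9 ≥ 0; Player 2: 6 ≥ 3). Player 2 gets 6.
Both s3 is a pure NE (Player 1: 7 ≥ 6; Player 2: 13 ≥ 5). Player 2 gets 13.
Every other cell has a profitable deviation for at least one player. Highest of {6, 13} is 13.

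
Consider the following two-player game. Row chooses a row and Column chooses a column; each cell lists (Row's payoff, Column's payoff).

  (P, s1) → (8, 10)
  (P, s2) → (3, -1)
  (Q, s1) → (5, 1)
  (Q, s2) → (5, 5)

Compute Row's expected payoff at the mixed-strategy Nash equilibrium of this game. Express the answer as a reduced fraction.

5

Column mixes with probability q on s1, chosen so Row is indifferent: 8q + 3(1−q) = 5q + 5(1−q) gives q = 2/5.
Row's expected payoff (from either row, since indifferent) is 8·2/5 + 3·3/5 = 5.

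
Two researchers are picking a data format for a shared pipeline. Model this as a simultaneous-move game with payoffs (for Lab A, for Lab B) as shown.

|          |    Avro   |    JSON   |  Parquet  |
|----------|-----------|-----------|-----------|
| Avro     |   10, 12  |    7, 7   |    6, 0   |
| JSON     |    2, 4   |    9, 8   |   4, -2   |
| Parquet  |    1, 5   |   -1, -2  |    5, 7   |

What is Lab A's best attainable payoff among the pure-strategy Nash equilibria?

10

Both Avro is a pure NE (Lab A: 10 ≥ 2; Lab B: 12 ≥ 7). Lab A gets 10.
Both JSON is a pure NE (Lab A: 9 ≥ 7; Lab B: 8 ≥ 4). Lab A gets 9.
Every other cell has a profitable deviation for at least one player. Highest of {10, 9} is 10.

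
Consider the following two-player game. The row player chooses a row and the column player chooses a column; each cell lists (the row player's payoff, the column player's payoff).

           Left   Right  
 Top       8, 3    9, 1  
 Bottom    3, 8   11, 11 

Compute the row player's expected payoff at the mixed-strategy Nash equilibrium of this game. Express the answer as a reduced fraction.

61/7

The column player mixes with probability q on Left, chosen so the row player is indifferent: 8q + 9(1−q) = 3q + 11(1−q) gives q = 2/7.
The row player's expected payoff (from either row, since indifferent) is 8·2/7 + 9·5/7 = 61/7.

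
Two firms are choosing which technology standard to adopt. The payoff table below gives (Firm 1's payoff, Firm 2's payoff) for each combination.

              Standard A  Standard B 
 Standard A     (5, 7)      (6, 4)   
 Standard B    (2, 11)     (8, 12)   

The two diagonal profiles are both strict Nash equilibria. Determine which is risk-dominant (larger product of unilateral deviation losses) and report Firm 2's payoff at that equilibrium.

7

At both Standard A: Firm 1 loses 5 − 2 = 3 by deviating; Firm 2 loses 7 − 4 = 3. Product = 3·3 = 9.
At both Standard B: Firm 1 loses 8 − 6 = 2 by deviating; Firm 2 loses 12 − 11 = 1. Product = 2·1 = 2.
9 > 2, so both Standard A is risk-dominant. Firm 2's payoff there is 7.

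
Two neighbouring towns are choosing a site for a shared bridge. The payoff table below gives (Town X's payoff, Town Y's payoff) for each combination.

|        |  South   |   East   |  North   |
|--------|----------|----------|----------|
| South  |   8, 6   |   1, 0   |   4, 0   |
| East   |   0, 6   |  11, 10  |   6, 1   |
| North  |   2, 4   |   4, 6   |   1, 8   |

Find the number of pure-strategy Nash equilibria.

2

Both South: Town X gets 8 (best alternative 2); Town Y gets 6 (best alternative 0). Neither deviates — NE.
Both East: Town X gets 11 (best alternative 4); Town Y gets 10 (best alternative 6). Neither deviates — NE.
Both North is not a NE: Town X would switch to East (6 > 1).
No other cell survives both best-response checks, so there are 2 pure NE.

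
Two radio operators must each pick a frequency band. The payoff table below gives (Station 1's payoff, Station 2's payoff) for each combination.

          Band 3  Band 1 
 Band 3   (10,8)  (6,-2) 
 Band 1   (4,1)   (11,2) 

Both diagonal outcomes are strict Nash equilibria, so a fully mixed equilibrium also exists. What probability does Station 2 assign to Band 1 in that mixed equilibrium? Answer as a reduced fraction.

Station 2's mix q on Band 3 must make Station 1 indifferent between Band 3 and Band 1.
Station 1's payoff from Band 3: 10q + 6(1−q). From Band 1: 4q + 11(1−q).
Set equal: 6q = 5(1−q) → q = 5/11.
Probability on Band 1 is 1 − 5/11 = 6/11.

6/11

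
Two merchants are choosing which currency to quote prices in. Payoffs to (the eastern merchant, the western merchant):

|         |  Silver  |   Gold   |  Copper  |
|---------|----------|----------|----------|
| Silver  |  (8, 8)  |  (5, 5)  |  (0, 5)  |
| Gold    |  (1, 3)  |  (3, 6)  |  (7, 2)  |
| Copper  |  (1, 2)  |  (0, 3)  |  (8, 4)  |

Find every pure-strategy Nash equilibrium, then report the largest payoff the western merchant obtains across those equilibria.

8

Both Silver is a pure NE (the eastern merchant: 8 ≥ 1; the western merchant: 8 ≥ 5). The western merchant gets 8.
Both Copper is a pure NE (the eastern merchant: 8 ≥ 7; the western merchant: 4 ≥ 3). The western merchant gets 4.
Every other cell has a profitable deviation for at least one player. Highest of {8, 4} is 8.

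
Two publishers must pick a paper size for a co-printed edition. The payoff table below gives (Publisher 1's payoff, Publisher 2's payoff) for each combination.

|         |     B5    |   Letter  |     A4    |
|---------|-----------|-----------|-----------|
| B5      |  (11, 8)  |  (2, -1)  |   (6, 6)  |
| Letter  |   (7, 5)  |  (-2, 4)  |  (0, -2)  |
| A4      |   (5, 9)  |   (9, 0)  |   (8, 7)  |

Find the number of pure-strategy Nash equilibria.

1

Both B5: Publisher 1 gets 11 (best alternative 7); Publisher 2 gets 8 (best alternative 6). Neither deviates — NE.
Both Letter is not a NE: Publisher 1 would switch to A4 (9 > -2).
No other cell survives both best-response checks, so there is 1 pure NE.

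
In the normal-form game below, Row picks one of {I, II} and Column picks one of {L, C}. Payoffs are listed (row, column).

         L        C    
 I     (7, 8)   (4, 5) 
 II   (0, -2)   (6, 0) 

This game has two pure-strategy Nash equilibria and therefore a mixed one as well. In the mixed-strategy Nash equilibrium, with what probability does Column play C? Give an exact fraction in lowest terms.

7/9

Column's mix q on L must make Row indifferent between I and II.
Row's payoff from I: 7q + 4(1−q). From II: 0q + 6(1−q).
Set equal: 7q = 2(1−q) → q = 2/9.
Probability on C is 1 − 2/9 = 7/9.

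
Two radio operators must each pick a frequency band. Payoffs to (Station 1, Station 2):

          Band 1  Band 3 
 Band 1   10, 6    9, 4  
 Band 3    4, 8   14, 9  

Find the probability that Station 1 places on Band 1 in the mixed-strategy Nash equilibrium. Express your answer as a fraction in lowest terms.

1/3

Station 1's mix p on Band 1 must make Station 2 indifferent between Band 1 and Band 3.
Station 2's payoff from Band 1: 6p + 8(1−p). From Band 3: 4p + 9(1−p).
Set equal: 2p = 1(1−p) → p = 1/3.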